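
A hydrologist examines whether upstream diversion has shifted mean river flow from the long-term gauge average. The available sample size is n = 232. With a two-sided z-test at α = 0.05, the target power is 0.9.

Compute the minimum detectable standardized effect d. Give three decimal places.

d ≈ 0.213

Required noncentrality: δ = z_{0.025} + z_{0.10} = 1.960 + 1.282 = 3.242.
(The second rejection-region term Φ(−δ − z_{α/2}) is negligible and dropped.)
δ = d·√n ⇒ d = δ/√n = 3.242/√232 = 0.2128.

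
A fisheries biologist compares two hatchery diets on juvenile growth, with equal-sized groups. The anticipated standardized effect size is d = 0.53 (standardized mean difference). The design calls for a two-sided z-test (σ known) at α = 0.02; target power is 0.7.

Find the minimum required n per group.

For power 0.7 need Φ(δ − z_{0.01}) = 0.7, so δ = z_{0.01} + z_{0.30} = 2.326 + 0.524 = 2.851.
(For δ > 0 the lower-tail rejection region contributes negligibly to power, so the one-term inversion is standard.)
δ = d·√(n/2) ⇒ n = 2(δ/d)² = 2 × (2.851 / 0.53)² = 57.86.
Rounding up, n = 58 per group.

n = 58 per group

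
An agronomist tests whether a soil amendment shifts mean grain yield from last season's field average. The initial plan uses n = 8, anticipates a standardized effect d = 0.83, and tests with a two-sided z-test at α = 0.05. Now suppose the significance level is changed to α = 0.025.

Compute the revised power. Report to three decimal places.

Power ≈ 0.542

δ = d·√n = 0.83 × √8 = 2.3476 (unchanged). New critical value: z_{0.0125} = 2.241.
Revised power = Φ(δ − 2.241) + Φ(−δ − 2.241) = Φ(0.106) + Φ(-4.589) = 0.5423 + 0.0000 = 0.5423.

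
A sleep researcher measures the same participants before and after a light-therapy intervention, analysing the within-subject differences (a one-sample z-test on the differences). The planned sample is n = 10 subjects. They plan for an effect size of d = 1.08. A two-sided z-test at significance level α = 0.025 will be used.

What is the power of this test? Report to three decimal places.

Noncentrality parameter: δ = d·√n = 1.08 × √10 = 3.4153
Critical value for a two-sided test at α = 0.025: z_{α/2} = 2.241.
Power = Φ(δ − 2.241) + Φ(−δ − 2.241) = Φ(1.174) + Φ(-5.657) = 0.8798 + 0.0000 = 0.8798.

Power ≈ 0.880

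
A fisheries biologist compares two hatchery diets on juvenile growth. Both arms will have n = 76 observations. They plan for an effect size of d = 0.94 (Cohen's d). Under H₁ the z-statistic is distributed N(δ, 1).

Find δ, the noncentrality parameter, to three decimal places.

δ ≈ 5.795

The noncentrality parameter scales effect size by the design's sample-size factor: δ = d·√(n/2) = 0.94 × √(76/2) = 5.7945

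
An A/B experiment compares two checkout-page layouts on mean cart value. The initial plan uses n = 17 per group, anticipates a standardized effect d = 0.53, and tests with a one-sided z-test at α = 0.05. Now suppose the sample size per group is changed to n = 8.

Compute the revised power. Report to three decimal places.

Power ≈ 0.279

With n = 8 per group: δ = d·√(n/2) = 0.53 × √(8/2) = 1.0600. Critical value z_{0.05} = 1.645.
Revised power = P(Z > 1.645 − δ) = Φ(-0.585) = 0.2793.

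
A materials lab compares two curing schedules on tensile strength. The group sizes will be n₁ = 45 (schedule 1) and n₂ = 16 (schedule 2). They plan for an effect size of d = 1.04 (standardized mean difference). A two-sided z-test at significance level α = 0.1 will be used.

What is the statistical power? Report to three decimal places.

Power ≈ 0.973

Noncentrality parameter: δ = d / √(1/n₁ + 1/n₂) = 1.04 / √(1/45 + 1/16) = 3.5730
Critical value for a two-sided test at α = 0.1: z_{α/2} = 1.645.
Power = Φ(δ − 1.645) + Φ(−δ − 1.645) = Φ(1.928) + Φ(-5.218) = 0.9731 + 0.0000 = 0.9731.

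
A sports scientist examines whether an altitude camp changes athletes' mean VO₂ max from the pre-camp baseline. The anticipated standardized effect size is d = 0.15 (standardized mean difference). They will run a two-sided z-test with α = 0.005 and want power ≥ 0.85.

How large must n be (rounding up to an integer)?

n = 657

For power 0.85 need Φ(δ − z_{0.0025}) = 0.85, so δ = z_{0.0025} + z_{0.15} = 2.807 + 1.036 = 3.843.
(The Φ(−δ − z_{α/2}) term is vanishingly small for δ > 0 and is dropped in the standard sample-size formula.)
δ = d·√n ⇒ n = (δ/d)² = (3.843 / 0.15)² = 656.54.
Rounding up, n = 657.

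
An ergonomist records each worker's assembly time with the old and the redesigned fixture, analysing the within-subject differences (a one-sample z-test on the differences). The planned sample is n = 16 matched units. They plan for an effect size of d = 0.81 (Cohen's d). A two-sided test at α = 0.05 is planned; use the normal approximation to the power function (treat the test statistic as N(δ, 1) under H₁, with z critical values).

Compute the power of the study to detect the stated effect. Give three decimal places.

Power ≈ 0.900

Noncentrality parameter: δ = d·√n = 0.81 × √16 = 3.2400
Two-sided α = 0.05 → critical value z_{0.025} = 1.960.
Power = Φ(δ − 1.960) + Φ(−δ − 1.960) = Φ(1.280) + Φ(-5.200) = 0.8997 + 0.0000 = 0.8997.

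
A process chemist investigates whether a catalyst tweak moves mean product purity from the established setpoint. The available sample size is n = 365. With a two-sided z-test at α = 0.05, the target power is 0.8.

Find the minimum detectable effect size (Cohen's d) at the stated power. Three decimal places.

Need Φ(δ − 1.960) = 0.8, so δ = 1.960 + 0.842 = 2.802.
(The second rejection-region term Φ(−δ − z_{α/2}) is negligible and dropped.)
δ = d·√n ⇒ d = δ/√n = 2.802/√365 = 0.1466.

d ≈ 0.147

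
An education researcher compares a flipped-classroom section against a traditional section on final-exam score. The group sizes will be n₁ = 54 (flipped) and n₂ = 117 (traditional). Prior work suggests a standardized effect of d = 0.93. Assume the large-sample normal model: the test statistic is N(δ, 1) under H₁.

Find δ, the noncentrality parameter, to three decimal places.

δ ≈ 5.653

The noncentrality parameter scales effect size by the design's sample-size factor: δ = d / √(1/n₁ + 1/n₂) = 0.93 / √(1/54 + 1/117) = 5.6529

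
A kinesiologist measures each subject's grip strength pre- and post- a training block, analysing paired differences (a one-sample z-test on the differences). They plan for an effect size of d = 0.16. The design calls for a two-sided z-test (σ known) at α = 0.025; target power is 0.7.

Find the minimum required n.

n = 299

For power 0.7 need Φ(δ − z_{0.0125}) = 0.7, so δ = z_{0.0125} + z_{0.30} = 2.241 + 0.524 = 2.766.
(The Φ(−δ − z_{α/2}) term is vanishingly small for δ > 0 and is dropped in the standard sample-size formula.)
δ = d·√n ⇒ n = (δ/d)² = (2.766 / 0.16)² = 298.82.
Rounding up, n = 299.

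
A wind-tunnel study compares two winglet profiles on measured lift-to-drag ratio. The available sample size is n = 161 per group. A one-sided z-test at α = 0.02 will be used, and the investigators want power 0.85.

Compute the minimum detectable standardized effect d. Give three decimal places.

Required noncentrality: δ = z_{0.02} + z_{0.15} = 2.054 + 1.036 = 3.090.
δ = d·√(n/2) ⇒ d = δ/√(n/2) = 3.090/√(161/2) = 0.3444.

d ≈ 0.344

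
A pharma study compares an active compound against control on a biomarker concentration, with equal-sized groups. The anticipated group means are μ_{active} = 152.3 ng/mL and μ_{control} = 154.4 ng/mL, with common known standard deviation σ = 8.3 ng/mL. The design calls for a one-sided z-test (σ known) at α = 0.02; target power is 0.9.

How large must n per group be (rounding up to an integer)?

Standardized effect: d = |μ_{active} − μ_{control}| / σ = |152.3 − 154.4| / 8.3 = 0.2530
Set Φ(δ − 2.054) = 0.9; then δ − 2.054 = Φ⁻¹(0.9) = 1.282, giving δ = 3.335.
δ = d·√(n/2) ⇒ n = 2(δ/d)² = 2 × (3.335 / 0.2530)² = 347.55.
Round up to the next whole unit.

n = 348 per group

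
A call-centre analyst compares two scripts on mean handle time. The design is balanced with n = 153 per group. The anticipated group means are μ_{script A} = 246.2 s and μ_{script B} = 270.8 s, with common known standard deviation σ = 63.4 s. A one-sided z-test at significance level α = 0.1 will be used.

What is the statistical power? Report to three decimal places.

Standardized effect: d = |μ_{script A} − μ_{script B}| / σ = |246.2 − 270.8| / 63.4 = 0.3880
Noncentrality parameter: λ = d·√(n/2) = 0.3880 × √(153/2) = 3.3937
Critical value for a one-sided test at α = 0.1: z_α = 1.282.
Power = Φ(λ − 1.282) = Φ(2.112) = 0.9827.

Power ≈ 0.983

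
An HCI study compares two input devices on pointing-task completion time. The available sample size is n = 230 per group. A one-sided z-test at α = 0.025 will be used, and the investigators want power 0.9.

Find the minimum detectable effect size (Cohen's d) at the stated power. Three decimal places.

d ≈ 0.302

Need Φ(δ − 1.960) = 0.9, so δ = 1.960 + 1.282 = 3.242.
δ = d·√(n/2) ⇒ d = δ/√(n/2) = 3.242/√(230/2) = 0.3023.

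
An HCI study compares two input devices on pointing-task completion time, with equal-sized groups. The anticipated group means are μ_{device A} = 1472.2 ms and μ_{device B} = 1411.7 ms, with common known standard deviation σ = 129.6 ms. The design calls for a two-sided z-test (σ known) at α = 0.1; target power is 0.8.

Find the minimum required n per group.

n = 57 per group

Standardized effect: d = |μ_{device A} − μ_{device B}| / σ = |1472.2 − 1411.7| / 129.6 = 0.4668
For power 0.8 need Φ(δ − z_{0.05}) = 0.8, so δ = z_{0.05} + z_{0.20} = 1.645 + 0.842 = 2.486.
(Ignoring the negligible lower-tail rejection probability gives the usual closed-form inversion.)
δ = d·√(n/2) ⇒ n = 2(δ/d)² = 2 × (2.486 / 0.4668)² = 56.74.
Round up to the next whole unit.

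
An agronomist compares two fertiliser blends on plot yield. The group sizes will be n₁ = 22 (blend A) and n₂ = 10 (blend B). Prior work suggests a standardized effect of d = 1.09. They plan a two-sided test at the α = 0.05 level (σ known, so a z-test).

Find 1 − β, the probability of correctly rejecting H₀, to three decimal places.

Noncentrality parameter: δ = d / √(1/n₁ + 1/n₂) = 1.09 / √(1/22 + 1/10) = 2.8580
Two-sided α = 0.05 → critical value z_{0.025} = 1.960.
Power = Φ(δ − 1.960) + Φ(−δ − 1.960) = Φ(0.898) + Φ(-4.818) = 0.8154 + 0.0000 = 0.8154.

Power ≈ 0.815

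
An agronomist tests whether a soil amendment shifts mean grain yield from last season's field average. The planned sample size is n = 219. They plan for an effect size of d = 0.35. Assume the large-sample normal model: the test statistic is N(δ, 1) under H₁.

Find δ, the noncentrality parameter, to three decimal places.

δ = d·√n = 0.35 × √219 = 5.1795

δ ≈ 5.180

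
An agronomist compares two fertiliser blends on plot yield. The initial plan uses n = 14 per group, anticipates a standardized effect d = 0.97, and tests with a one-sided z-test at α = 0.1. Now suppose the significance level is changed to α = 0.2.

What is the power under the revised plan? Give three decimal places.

Power ≈ 0.958

δ = d·√(n/2) = 0.97 × √(14/2) = 2.5664 (unchanged). New critical value: z_{0.2} = 0.842.
Revised power = P(Z > 0.842 − δ) = Φ(1.725) = 0.9577.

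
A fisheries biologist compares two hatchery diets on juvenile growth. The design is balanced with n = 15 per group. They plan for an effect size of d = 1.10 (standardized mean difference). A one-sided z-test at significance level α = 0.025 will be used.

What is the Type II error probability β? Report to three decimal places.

Noncentrality parameter: δ = d·√(n/2) = 1.10 × √(15/2) = 3.0125
One-sided α = 0.025 → critical value z_{0.025} = 1.960.
Power = Φ(δ − 1.960) = Φ(1.053) = 0.8537.
Type II error: β = 1 − power = 1 − 0.8537 = 0.1463.

β ≈ 0.146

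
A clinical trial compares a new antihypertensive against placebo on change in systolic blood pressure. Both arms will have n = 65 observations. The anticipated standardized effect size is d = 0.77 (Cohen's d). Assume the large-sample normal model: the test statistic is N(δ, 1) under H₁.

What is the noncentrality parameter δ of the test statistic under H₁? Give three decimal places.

The noncentrality parameter scales effect size by the design's sample-size factor: δ = d·√(n/2) = 0.77 × √(65/2) = 4.3897

δ ≈ 4.390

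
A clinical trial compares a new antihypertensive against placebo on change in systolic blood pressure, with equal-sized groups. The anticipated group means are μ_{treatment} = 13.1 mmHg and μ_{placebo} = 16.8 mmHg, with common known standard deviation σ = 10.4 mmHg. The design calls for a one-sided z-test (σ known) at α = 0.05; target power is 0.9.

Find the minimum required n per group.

n = 136 per group

Standardized effect: d = |μ_{treatment} − μ_{placebo}| / σ = |13.1 − 16.8| / 10.4 = 0.3558
For power 0.9 need Φ(δ − z_{0.05}) = 0.9, so δ = z_{0.05} + z_{0.10} = 1.645 + 1.282 = 2.926.
δ = d·√(n/2) ⇒ n = 2(δ/d)² = 2 × (2.926 / 0.3558)² = 135.32.
Round up to the next whole unit.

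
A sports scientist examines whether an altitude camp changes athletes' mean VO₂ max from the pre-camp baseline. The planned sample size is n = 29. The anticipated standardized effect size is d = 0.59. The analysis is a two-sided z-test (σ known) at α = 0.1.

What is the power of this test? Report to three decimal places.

Noncentrality parameter: δ = d·√n = 0.59 × √29 = 3.1772
Critical value for a two-sided test at α = 0.1: z_{α/2} = 1.645.
Power = Φ(δ − 1.645) + Φ(−δ − 1.645) = Φ(1.532) + Φ(-4.822) = 0.9373 + 0.0000 = 0.9373.

Power ≈ 0.937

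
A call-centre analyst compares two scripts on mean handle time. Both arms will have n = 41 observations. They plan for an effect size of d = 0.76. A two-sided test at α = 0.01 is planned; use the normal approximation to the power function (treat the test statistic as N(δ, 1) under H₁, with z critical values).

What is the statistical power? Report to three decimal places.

Noncentrality parameter: δ = d·√(n/2) = 0.76 × √(41/2) = 3.4410
Critical value for a two-sided test at α = 0.01: z_{α/2} = 2.576.
Power = Φ(δ − 2.576) + Φ(−δ − 2.576) = Φ(0.865) + Φ(-6.017) = 0.8065 + 0.0000 = 0.8065.

Power ≈ 0.807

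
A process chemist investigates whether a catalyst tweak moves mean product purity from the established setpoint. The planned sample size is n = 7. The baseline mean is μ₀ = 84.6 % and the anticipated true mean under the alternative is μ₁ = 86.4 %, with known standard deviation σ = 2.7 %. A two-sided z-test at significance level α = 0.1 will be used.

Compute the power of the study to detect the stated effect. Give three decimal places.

Standardized effect: d = |μ₁ − μ₀| / σ = |86.4 − 84.6| / 2.7 = 0.6667
Noncentrality parameter: δ = d·√n = 0.6667 × √7 = 1.7638
Critical value for a two-sided test at α = 0.1: z_{α/2} = 1.645.
Power = Φ(δ − 1.645) + Φ(−δ − 1.645) = Φ(0.119) + Φ(-3.409) = 0.5474 + 0.0003 = 0.5477.

Power ≈ 0.548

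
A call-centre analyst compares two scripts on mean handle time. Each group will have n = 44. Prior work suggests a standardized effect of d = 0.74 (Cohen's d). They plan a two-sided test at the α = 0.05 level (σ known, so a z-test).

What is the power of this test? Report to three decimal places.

Power ≈ 0.935

Noncentrality parameter: λ = d·√(n/2) = 0.74 × √(44/2) = 3.4709
Critical value for a two-sided test at α = 0.05: z_{α/2} = 1.960.
Power = Φ(λ − 1.960) + Φ(−λ − 1.960) = Φ(1.511) + Φ(-5.431) = 0.9346 + 0.0000 = 0.9346.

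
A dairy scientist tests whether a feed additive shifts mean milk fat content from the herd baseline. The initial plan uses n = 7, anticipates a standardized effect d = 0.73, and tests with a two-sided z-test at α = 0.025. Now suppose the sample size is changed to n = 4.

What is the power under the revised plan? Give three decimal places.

Power ≈ 0.217

With n = 4: δ = d·√n = 0.73 × √4 = 1.4600. Critical value z_{0.0125} = 2.241.
Revised power = Φ(δ − 2.241) + Φ(−δ − 2.241) = Φ(-0.781) + Φ(-3.701) = 0.2173 + 0.0001 = 0.2174.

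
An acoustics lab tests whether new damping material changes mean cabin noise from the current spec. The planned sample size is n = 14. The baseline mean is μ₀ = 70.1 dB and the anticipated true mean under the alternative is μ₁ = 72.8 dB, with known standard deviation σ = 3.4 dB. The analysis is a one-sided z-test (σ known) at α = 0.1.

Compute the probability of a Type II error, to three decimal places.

β ≈ 0.046

Standardized effect: d = |μ₁ − μ₀| / σ = |72.8 − 70.1| / 3.4 = 0.7941
Noncentrality parameter: δ = d·√n = 0.7941 × √14 = 2.9713
One-sided α = 0.1 → critical value z_{0.1} = 1.282.
Power = P(Z > 1.282 − δ) = Φ(1.690) = 0.9545.
Type II error: β = 1 − power = 1 − 0.9545 = 0.0455.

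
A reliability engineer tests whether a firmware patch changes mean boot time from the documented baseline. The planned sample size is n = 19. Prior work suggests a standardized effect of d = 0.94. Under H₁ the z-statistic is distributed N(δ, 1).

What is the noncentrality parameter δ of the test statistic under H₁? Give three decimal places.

δ = d·√n = 0.94 × √19 = 4.0974

δ ≈ 4.097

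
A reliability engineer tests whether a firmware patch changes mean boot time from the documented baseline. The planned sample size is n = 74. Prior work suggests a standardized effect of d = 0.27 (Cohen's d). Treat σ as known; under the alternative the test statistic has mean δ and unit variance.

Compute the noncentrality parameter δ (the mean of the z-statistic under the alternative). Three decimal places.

δ ≈ 2.323

The noncentrality parameter scales effect size by the design's sample-size factor: δ = d·√n = 0.27 × √74 = 2.3226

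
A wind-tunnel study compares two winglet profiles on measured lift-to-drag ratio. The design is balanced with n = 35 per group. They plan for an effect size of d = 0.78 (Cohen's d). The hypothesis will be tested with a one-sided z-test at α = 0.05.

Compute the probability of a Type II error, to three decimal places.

Noncentrality parameter: δ = d·√(n/2) = 0.78 × √(35/2) = 3.2630
One-sided α = 0.05 → critical value z_{0.05} = 1.645.
Power = Φ(δ − 1.645) = Φ(1.618) = 0.9472.
Type II error: β = 1 − power = 1 − 0.9472 = 0.0528.

β ≈ 0.053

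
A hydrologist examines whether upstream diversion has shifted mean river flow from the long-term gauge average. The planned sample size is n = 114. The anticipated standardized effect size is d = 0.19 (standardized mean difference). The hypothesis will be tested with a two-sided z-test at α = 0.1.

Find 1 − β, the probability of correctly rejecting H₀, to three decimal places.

Noncentrality parameter: δ = d·√n = 0.19 × √114 = 2.0286
Critical value for a two-sided test at α = 0.1: z_{α/2} = 1.645.
Power = Φ(δ − 1.645) + Φ(−δ − 1.645) = Φ(0.384) + Φ(-3.673) = 0.6494 + 0.0001 = 0.6496.

Power ≈ 0.650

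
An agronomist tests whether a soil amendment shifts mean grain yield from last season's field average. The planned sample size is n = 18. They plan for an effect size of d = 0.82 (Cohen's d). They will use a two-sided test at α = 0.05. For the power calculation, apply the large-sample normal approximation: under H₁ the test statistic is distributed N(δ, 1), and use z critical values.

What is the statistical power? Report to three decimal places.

Power ≈ 0.936

Noncentrality parameter: λ = d·√n = 0.82 × √18 = 3.4790
Critical value for a two-sided test at α = 0.05: z_{α/2} = 1.960.
Power = Φ(λ − 1.960) + Φ(−λ − 1.960) = Φ(1.519) + Φ(-5.439) = 0.9356 + 0.0000 = 0.9356.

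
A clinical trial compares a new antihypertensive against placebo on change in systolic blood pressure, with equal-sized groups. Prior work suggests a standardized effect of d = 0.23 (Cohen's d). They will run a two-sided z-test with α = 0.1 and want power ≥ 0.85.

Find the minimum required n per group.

n = 272 per group

Set Φ(δ − 1.645) = 0.85; then δ − 1.645 = Φ⁻¹(0.85) = 1.036, giving δ = 2.681.
(The Φ(−δ − z_{α/2}) term is vanishingly small for δ > 0 and is dropped in the standard sample-size formula.)
δ = d·√(n/2) ⇒ n = 2(δ/d)² = 2 × (2.681 / 0.23)² = 271.81.
Round up to the next whole unit.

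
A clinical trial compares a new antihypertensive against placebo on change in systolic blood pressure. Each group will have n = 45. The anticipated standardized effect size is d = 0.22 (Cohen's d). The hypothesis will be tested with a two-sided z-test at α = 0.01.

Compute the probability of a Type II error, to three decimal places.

Noncentrality parameter: λ = d·√(n/2) = 0.22 × √(45/2) = 1.0436
Two-sided α = 0.01 → critical value z_{0.005} = 2.576.
Power = Φ(λ − 2.576) + Φ(−λ − 2.576) = Φ(-1.532) + Φ(-3.619) = 0.0627 + 0.0001 = 0.0629.
Type II error: β = 1 − power = 1 − 0.0629 = 0.9371.

β ≈ 0.937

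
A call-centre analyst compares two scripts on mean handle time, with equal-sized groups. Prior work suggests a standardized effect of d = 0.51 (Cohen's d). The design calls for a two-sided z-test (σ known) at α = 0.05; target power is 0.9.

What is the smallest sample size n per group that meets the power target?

n = 81 per group

For power 0.9 need Φ(δ − z_{0.025}) = 0.9, so δ = z_{0.025} + z_{0.10} = 1.960 + 1.282 = 3.242.
(The Φ(−δ − z_{α/2}) term is vanishingly small for δ > 0 and is dropped in the standard sample-size formula.)
δ = d·√(n/2) ⇒ n = 2(δ/d)² = 2 × (3.242 / 0.51)² = 80.80.
Rounding up, n = 81 per group.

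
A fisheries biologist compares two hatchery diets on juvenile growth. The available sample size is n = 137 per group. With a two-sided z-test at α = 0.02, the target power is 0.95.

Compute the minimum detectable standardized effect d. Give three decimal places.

Required noncentrality: δ = z_{0.01} + z_{0.05} = 2.326 + 1.645 = 3.971.
(Lower-tail contribution to power is negligible for δ > 0.)
δ = d·√(n/2) ⇒ d = δ/√(n/2) = 3.971/√(137/2) = 0.4798.

d ≈ 0.480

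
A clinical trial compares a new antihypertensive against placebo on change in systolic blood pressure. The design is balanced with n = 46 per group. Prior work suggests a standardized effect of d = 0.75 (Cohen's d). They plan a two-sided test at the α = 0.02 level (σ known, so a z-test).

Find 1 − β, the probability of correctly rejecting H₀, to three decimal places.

Noncentrality parameter: λ = d·√(n/2) = 0.75 × √(46/2) = 3.5969
Critical value for a two-sided test at α = 0.02: z_{α/2} = 2.326.
Power = Φ(λ − 2.326) + Φ(−λ − 2.326) = Φ(1.271) + Φ(-5.923) = 0.8981 + 0.0000 = 0.8981.

Power ≈ 0.898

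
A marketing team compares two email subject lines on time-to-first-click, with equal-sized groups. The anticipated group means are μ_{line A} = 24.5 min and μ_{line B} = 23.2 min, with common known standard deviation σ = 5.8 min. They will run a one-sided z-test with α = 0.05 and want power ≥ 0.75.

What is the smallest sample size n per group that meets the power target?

Standardized effect: d = |μ_{line A} − μ_{line B}| / σ = |24.5 − 23.2| / 5.8 = 0.2241
For power 0.75 need Φ(δ − z_{0.05}) = 0.75, so δ = z_{0.05} + z_{0.25} = 1.645 + 0.674 = 2.319.
δ = d·√(n/2) ⇒ n = 2(δ/d)² = 2 × (2.319 / 0.2241)² = 214.16.
Rounding up, n = 215 per group.

n = 215 per group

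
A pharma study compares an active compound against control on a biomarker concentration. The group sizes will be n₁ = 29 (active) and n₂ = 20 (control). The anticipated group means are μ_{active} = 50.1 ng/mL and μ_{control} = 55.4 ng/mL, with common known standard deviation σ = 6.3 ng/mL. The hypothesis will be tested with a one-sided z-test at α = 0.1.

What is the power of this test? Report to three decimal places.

Standardized effect: d = |μ_{active} − μ_{control}| / σ = |50.1 − 55.4| / 6.3 = 0.8413
Noncentrality parameter: δ = d / √(1/n₁ + 1/n₂) = 0.8413 / √(1/29 + 1/20) = 2.8944
One-sided α = 0.1 → critical value z_{0.1} = 1.282.
Power = P(Z > 1.282 − δ) = Φ(1.613) = 0.9466.

Power ≈ 0.947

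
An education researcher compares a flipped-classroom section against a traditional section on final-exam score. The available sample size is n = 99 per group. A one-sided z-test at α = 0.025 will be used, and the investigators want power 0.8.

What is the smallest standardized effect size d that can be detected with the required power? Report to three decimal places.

d ≈ 0.398

Need Φ(δ − 1.960) = 0.8, so δ = 1.960 + 0.842 = 2.802.
δ = d·√(n/2) ⇒ d = δ/√(n/2) = 2.802/√(99/2) = 0.3982.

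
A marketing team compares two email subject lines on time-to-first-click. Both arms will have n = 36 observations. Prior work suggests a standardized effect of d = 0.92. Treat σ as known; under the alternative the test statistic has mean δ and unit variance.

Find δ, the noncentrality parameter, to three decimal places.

δ ≈ 3.903

The noncentrality parameter scales effect size by the design's sample-size factor: δ = d·√(n/2) = 0.92 × √(36/2) = 3.9032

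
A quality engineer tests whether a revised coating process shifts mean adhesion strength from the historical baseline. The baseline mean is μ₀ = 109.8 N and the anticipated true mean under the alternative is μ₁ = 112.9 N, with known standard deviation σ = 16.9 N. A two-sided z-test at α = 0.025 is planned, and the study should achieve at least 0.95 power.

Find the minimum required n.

n = 449

Standardized effect: d = |μ₁ − μ₀| / σ = |112.9 − 109.8| / 16.9 = 0.1834
For power 0.95 need Φ(δ − z_{0.0125}) = 0.95, so δ = z_{0.0125} + z_{0.05} = 2.241 + 1.645 = 3.886.
(The Φ(−δ − z_{α/2}) term is vanishingly small for δ > 0 and is dropped in the standard sample-size formula.)
δ = d·√n ⇒ n = (δ/d)² = (3.886 / 0.1834)² = 448.86.
Rounding up, n = 449.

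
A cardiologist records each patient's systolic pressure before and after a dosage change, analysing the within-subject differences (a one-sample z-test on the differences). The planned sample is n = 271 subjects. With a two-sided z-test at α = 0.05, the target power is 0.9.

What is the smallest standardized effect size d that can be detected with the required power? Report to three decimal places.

d ≈ 0.197

Required noncentrality: δ = z_{0.025} + z_{0.10} = 1.960 + 1.282 = 3.242.
(The second rejection-region term Φ(−δ − z_{α/2}) is negligible and dropped.)
δ = d·√n ⇒ d = δ/√n = 3.242/√271 = 0.1969.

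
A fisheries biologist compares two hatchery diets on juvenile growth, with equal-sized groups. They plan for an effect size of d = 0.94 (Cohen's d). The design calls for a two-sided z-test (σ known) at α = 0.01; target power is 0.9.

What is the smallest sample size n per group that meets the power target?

For power 0.9 need Φ(δ − z_{0.005}) = 0.9, so δ = z_{0.005} + z_{0.10} = 2.576 + 1.282 = 3.857.
(Ignoring the negligible lower-tail rejection probability gives the usual closed-form inversion.)
δ = d·√(n/2) ⇒ n = 2(δ/d)² = 2 × (3.857 / 0.94)² = 33.68.
Rounding up, n = 34 per group.

n = 34 per group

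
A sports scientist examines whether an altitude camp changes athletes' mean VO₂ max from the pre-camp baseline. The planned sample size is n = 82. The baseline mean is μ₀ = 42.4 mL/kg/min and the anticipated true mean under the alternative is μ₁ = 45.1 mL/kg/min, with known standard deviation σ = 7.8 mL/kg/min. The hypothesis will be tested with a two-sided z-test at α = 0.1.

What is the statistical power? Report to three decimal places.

Standardized effect: d = |μ₁ − μ₀| / σ = |45.1 − 42.4| / 7.8 = 0.3462
Noncentrality parameter: λ = d·√n = 0.3462 × √82 = 3.1346
Critical value for a two-sided test at α = 0.1: z_{α/2} = 1.645.
Power = Φ(λ − 1.645) + Φ(−λ − 1.645) = Φ(1.490) + Φ(-4.779) = 0.9318 + 0.0000 = 0.9318.

Power ≈ 0.932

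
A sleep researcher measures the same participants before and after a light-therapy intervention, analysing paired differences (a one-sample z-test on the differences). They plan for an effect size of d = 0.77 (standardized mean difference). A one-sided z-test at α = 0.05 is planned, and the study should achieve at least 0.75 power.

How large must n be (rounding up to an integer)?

n = 10

Set Φ(δ − 1.645) = 0.75; then δ − 1.645 = Φ⁻¹(0.75) = 0.674, giving δ = 2.319.
δ = d·√n ⇒ n = (δ/d)² = (2.319 / 0.77)² = 9.07.
Round up to the next whole unit.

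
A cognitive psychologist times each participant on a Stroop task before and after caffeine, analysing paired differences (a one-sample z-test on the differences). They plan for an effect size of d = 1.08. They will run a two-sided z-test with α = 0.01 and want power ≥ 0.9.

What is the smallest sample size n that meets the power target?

n = 13

Set Φ(δ − 2.576) = 0.9; then δ − 2.576 = Φ⁻¹(0.9) = 1.282, giving δ = 3.857.
(The Φ(−δ − z_{α/2}) term is vanishingly small for δ > 0 and is dropped in the standard sample-size formula.)
δ = d·√n ⇒ n = (δ/d)² = (3.857 / 1.08)² = 12.76.
Rounding up, n = 13.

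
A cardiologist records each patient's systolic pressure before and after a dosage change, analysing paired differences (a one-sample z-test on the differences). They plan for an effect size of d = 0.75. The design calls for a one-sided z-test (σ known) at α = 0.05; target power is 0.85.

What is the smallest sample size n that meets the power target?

n = 13

For power 0.85 need Φ(δ − z_{0.05}) = 0.85, so δ = z_{0.05} + z_{0.15} = 1.645 + 1.036 = 2.681.
δ = d·√n ⇒ n = (δ/d)² = (2.681 / 0.75)² = 12.78.
Rounding up, n = 13.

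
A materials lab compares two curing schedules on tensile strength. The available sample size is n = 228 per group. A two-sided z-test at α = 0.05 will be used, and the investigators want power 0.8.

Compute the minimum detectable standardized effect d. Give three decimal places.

Need Φ(δ − 1.960) = 0.8, so δ = 1.960 + 0.842 = 2.802.
(Lower-tail contribution to power is negligible for δ > 0.)
δ = d·√(n/2) ⇒ d = δ/√(n/2) = 2.802/√(228/2) = 0.2624.

d ≈ 0.262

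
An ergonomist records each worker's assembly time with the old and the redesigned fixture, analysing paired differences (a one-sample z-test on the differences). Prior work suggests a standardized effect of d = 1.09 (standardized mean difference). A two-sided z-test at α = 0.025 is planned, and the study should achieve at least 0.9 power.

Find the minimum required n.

Set Φ(δ − 2.241) = 0.9; then δ − 2.241 = Φ⁻¹(0.9) = 1.282, giving δ = 3.523.
(For δ > 0 the lower-tail rejection region contributes negligibly to power, so the one-term inversion is standard.)
δ = d·√n ⇒ n = (δ/d)² = (3.523 / 1.09)² = 10.45.
Round up to the next whole unit.

n = 11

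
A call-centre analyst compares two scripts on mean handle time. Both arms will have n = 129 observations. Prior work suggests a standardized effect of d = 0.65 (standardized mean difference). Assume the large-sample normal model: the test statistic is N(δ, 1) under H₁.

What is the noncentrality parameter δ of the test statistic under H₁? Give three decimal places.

δ = d·√(n/2) = 0.65 × √(129/2) = 5.2203

δ ≈ 5.220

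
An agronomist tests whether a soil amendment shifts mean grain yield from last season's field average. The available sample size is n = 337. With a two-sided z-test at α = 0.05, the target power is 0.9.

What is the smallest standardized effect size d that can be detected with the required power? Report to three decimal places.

d ≈ 0.177

Need Φ(δ − 1.960) = 0.9, so δ = 1.960 + 1.282 = 3.242.
(Lower-tail contribution to power is negligible for δ > 0.)
δ = d·√n ⇒ d = δ/√n = 3.242/√337 = 0.1766.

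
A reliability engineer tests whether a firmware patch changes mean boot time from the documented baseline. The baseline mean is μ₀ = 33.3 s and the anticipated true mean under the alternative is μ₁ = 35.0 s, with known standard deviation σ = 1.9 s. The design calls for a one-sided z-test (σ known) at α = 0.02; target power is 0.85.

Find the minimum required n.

Standardized effect: d = |μ₁ − μ₀| / σ = |35.0 − 33.3| / 1.9 = 0.8947
Set Φ(δ − 2.054) = 0.85; then δ − 2.054 = Φ⁻¹(0.85) = 1.036, giving δ = 3.090.
δ = d·√n ⇒ n = (δ/d)² = (3.090 / 0.8947)² = 11.93.
Round up to the next whole unit.

n = 12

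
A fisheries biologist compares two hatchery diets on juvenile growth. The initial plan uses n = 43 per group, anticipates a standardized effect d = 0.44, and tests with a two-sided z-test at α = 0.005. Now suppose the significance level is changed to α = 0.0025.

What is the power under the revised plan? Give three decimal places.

δ = d·√(n/2) = 0.44 × √(43/2) = 2.0402 (unchanged). New critical value: z_{0.0013} = 3.023.
Revised power = Φ(δ − 3.023) + Φ(−δ − 3.023) = Φ(-0.983) + Φ(-5.064) = 0.1628 + 0.0000 = 0.1628.

Power ≈ 0.163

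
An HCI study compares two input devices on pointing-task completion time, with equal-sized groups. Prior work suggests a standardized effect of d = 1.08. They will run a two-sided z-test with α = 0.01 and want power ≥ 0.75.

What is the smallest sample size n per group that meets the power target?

Set Φ(δ − 2.576) = 0.75; then δ − 2.576 = Φ⁻¹(0.75) = 0.674, giving δ = 3.250.
(The Φ(−δ − z_{α/2}) term is vanishingly small for δ > 0 and is dropped in the standard sample-size formula.)
δ = d·√(n/2) ⇒ n = 2(δ/d)² = 2 × (3.250 / 1.08)² = 18.11.
Rounding up, n = 19 per group.

n = 19 per group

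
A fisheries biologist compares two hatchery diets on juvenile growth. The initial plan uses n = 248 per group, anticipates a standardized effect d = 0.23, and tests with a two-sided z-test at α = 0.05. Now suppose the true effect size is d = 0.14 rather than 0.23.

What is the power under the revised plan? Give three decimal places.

With d = 0.14: δ = d·√(n/2) = 0.14 × √(248/2) = 1.5590. Critical value z_{0.025} = 1.960.
Revised power = Φ(δ − 1.960) + Φ(−δ − 1.960) = Φ(-0.401) + Φ(-3.519) = 0.3442 + 0.0002 = 0.3444.

Power ≈ 0.344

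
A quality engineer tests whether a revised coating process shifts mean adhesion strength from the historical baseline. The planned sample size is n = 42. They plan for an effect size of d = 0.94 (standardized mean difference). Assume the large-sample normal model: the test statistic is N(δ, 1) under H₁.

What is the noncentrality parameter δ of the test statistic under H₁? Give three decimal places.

δ = d·√n = 0.94 × √42 = 6.0919

δ ≈ 6.092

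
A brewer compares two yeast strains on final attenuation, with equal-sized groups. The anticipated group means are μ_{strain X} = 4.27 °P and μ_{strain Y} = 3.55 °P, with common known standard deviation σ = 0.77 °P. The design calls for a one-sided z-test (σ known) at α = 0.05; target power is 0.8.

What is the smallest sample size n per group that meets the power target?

Standardized effect: d = |μ_{strain X} − μ_{strain Y}| / σ = |4.27 − 3.55| / 0.77 = 0.9351
Set Φ(δ − 1.645) = 0.8; then δ − 1.645 = Φ⁻¹(0.8) = 0.842, giving δ = 2.486.
δ = d·√(n/2) ⇒ n = 2(δ/d)² = 2 × (2.486 / 0.9351)² = 14.14.
Round up to the next whole unit.

n = 15 per group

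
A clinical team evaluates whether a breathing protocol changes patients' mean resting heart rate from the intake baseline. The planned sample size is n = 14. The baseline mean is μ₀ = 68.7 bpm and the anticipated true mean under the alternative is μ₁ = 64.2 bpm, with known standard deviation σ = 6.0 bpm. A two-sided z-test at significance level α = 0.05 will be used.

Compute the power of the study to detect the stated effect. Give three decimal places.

Standardized effect: d = |μ₁ − μ₀| / σ = |64.2 − 68.7| / 6.0 = 0.7500
Noncentrality parameter: δ = d·√n = 0.7500 × √14 = 2.8062
Two-sided α = 0.05 → critical value z_{0.025} = 1.960.
Power = Φ(δ − 1.960) + Φ(−δ − 1.960) = Φ(0.846) + Φ(-4.766) = 0.8013 + 0.0000 = 0.8013.

Power ≈ 0.801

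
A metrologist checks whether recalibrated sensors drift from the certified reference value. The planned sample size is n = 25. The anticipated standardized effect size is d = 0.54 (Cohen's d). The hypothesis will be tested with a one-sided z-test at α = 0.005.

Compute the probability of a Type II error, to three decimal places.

β ≈ 0.451

Noncentrality parameter: δ = d·√n = 0.54 × √25 = 2.7000
One-sided α = 0.005 → critical value z_{0.005} = 2.576.
Power = Φ(δ − 2.576) = Φ(0.124) = 0.5494.
Type II error: β = 1 − power = 1 − 0.5494 = 0.4506.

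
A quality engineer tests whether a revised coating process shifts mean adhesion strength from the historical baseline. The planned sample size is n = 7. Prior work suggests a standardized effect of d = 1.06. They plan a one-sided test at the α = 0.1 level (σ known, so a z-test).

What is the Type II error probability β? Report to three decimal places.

β ≈ 0.064

Noncentrality parameter: δ = d·√n = 1.06 × √7 = 2.8045
Critical value for a one-sided test at α = 0.1: z_α = 1.282.
Power = P(Z > 1.282 − δ) = Φ(1.523) = 0.9361.
Type II error: β = 1 − power = 1 − 0.9361 = 0.0639.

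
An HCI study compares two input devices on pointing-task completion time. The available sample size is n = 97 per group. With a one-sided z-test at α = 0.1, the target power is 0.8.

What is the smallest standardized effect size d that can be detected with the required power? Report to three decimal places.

d ≈ 0.305

Need Φ(δ − 1.282) = 0.8, so δ = 1.282 + 0.842 = 2.123.
δ = d·√(n/2) ⇒ d = δ/√(n/2) = 2.123/√(97/2) = 0.3049.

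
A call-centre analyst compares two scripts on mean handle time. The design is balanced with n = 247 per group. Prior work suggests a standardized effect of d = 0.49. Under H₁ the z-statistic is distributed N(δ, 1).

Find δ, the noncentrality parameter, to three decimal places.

δ ≈ 5.445

δ = d·√(n/2) = 0.49 × √(247/2) = 5.4454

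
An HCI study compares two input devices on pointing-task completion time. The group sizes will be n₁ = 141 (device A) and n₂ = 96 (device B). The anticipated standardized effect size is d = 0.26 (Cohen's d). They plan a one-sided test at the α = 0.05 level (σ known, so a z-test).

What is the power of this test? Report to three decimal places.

Noncentrality parameter: δ = d / √(1/n₁ + 1/n₂) = 0.26 / √(1/141 + 1/96) = 1.9649
Critical value for a one-sided test at α = 0.05: z_α = 1.645.
Power = Φ(δ − 1.645) = Φ(0.320) = 0.6255.

Power ≈ 0.626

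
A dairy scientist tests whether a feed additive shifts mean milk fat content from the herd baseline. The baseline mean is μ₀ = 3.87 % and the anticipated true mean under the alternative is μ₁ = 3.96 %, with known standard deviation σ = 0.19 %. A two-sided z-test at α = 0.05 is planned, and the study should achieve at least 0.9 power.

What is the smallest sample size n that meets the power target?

Standardized effect: d = |μ₁ − μ₀| / σ = |3.96 − 3.87| / 0.19 = 0.4737
For power 0.9 need Φ(δ − z_{0.025}) = 0.9, so δ = z_{0.025} + z_{0.10} = 1.960 + 1.282 = 3.242.
(Ignoring the negligible lower-tail rejection probability gives the usual closed-form inversion.)
δ = d·√n ⇒ n = (δ/d)² = (3.242 / 0.4737)² = 46.83.
Round up to the next whole unit.

n = 47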